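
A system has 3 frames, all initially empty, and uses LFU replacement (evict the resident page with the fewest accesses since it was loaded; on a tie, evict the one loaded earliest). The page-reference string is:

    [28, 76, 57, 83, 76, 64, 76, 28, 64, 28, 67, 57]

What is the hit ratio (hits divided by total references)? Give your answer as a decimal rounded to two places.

28 -> miss, frames [28]
76 -> miss, frames [28, 76]
57 -> miss, frames [28, 76, 57]
83 -> miss, evict 28, frames [76, 57, 83]
76 -> hit
64 -> miss, evict 57, frames [76, 83, 64]
76 -> hit
28 -> miss, evict 83, frames [76, 64, 28]
64 -> hit
28 -> hit
67 -> miss, evict 64, frames [76, 28, 67]
57 -> miss, evict 67, frames [76, 28, 57]
Hits: 4 of 12 references → 4/12 = 0.3333.

0.33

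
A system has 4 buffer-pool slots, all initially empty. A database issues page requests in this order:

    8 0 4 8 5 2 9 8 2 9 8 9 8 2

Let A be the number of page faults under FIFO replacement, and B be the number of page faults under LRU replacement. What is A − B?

Under FIFO: F F F . F F F F . . . . . . → 7 faults.
Under LRU: F F F . F F F . . . . . . . → 6 faults.
A − B = 7 − 6 = 1.

1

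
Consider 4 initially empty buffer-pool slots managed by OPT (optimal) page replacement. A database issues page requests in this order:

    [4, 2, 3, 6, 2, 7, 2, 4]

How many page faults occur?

4 → miss, frames {4}
2 → miss, frames {4,2}
3 → miss, frames {4,2,3}
6 → miss, frames {4,2,3,6}
2 → hit
7 → miss, evict 6, frames {4,2,3,7}
2 → hit
4 → hit
Page faults: 5.

5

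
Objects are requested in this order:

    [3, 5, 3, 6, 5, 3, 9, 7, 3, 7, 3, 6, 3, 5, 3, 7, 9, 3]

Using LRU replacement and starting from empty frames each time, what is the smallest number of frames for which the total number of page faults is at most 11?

3

f=1: 18 faults
f=2: 13 faults
f=3: 9 faults
f=4: 8 faults
f=5: 5 faults
Smallest f with faults ≤ 11 is 3.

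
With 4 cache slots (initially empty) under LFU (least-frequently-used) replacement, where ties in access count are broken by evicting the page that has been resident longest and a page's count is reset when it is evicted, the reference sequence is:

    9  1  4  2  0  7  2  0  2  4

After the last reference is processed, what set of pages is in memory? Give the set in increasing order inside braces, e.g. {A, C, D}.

9: fault, frames {9}
1: fault, frames {9,1}
4: fault, frames {9,1,4}
2: fault, frames {9,1,4,2}
0: fault, evict 9, frames {1,4,2,0}
7: fault, evict 1, frames {4,2,0,7}
2: hit
0: hit
2: hit
4: hit

{0, 2, 4, 7}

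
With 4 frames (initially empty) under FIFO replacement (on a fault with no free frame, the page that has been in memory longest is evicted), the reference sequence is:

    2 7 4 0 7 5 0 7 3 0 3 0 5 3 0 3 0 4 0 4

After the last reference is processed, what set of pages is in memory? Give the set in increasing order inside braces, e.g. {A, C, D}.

{0, 3, 4, 5}

2 → fault, frames (2)
7 → fault, frames (2 7)
4 → fault, frames (2 7 4)
0 → fault, frames (2 7 4 0)
7 → hit
5 → fault, evict 2, frames (7 4 0 5)
0 → hit
7 → hit
3 → fault, evict 7, frames (4 0 5 3)
0 → hit
3 → hit
0 → hit
5 → hit
3 → hit
0 → hit
3 → hit
0 → hit
4 → hit
0 → hit
4 → hit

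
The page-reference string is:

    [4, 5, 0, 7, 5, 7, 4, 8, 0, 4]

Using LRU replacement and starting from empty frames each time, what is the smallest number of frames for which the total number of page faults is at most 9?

f=1: 10 faults
f=2: 9 faults
f=3: 7 faults
f=4: 6 faults
f=5: 5 faults
Smallest f with faults ≤ 9 is 2.

2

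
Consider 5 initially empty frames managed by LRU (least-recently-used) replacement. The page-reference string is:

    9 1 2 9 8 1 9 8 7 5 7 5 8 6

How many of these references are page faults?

7

9 → miss, frames [9]
1 → miss, frames [9, 1]
2 → miss, frames [9, 1, 2]
9 → hit
8 → miss, frames [1, 2, 9, 8]
1 → hit
9 → hit
8 → hit
7 → miss, frames [2, 1, 9, 8, 7]
5 → miss, evict 2, frames [1, 9, 8, 7, 5]
7 → hit
5 → hit
8 → hit
6 → miss, evict 1, frames [9, 7, 5, 8, 6]
Page faults: 7.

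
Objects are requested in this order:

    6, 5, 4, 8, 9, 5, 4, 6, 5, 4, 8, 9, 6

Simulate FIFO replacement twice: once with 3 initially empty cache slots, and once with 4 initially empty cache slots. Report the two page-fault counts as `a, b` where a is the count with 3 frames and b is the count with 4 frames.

3 frames: F F F F F F F F . . F F . → 10 faults.
4 frames: F F F F F . . F F F F F F → 11 faults.
11 > 10: adding a frame increased faults — Belady's anomaly.

10, 11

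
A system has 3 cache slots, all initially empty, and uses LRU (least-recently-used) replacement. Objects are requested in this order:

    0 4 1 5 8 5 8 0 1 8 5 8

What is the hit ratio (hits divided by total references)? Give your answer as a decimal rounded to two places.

0 -> miss, frames (0)
4 -> miss, frames (0 4)
1 -> miss, frames (0 4 1)
5 -> miss, evict 0, frames (4 1 5)
8 -> miss, evict 4, frames (1 5 8)
5 -> hit
8 -> hit
0 -> miss, evict 1, frames (5 8 0)
1 -> miss, evict 5, frames (8 0 1)
8 -> hit
5 -> miss, evict 0, frames (1 8 5)
8 -> hit
Hits: 4 of 12 references → 4/12 = 0.3333.

0.33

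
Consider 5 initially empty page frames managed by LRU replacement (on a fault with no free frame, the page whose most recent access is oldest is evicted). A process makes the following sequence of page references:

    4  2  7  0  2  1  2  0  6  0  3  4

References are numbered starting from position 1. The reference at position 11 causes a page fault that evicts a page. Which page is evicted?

7

pos 1: 4 -> miss, frames [4]
pos 2: 2 -> miss, frames [4, 2]
pos 3: 7 -> miss, frames [4, 2, 7]
pos 4: 0 -> miss, frames [4, 2, 7, 0]
pos 5: 2 -> hit
pos 6: 1 -> miss, frames [4, 7, 0, 2, 1]
pos 7: 2 -> hit
pos 8: 0 -> hit
pos 9: 6 -> miss, evict 4, frames [7, 1, 2, 0, 6]
pos 10: 0 -> hit
pos 11: 3 -> miss, evict 7, frames [1, 2, 6, 0, 3]
At position 11, page 7 is evicted.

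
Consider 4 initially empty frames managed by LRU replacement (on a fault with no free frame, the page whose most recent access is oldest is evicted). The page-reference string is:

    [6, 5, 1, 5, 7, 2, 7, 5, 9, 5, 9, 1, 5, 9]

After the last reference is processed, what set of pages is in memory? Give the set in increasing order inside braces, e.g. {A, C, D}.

6: miss, frames [6]
5: miss, frames [6, 5]
1: miss, frames [6, 5, 1]
5: hit
7: miss, frames [6, 1, 5, 7]
2: miss, evict 6, frames [1, 5, 7, 2]
7: hit
5: hit
9: miss, evict 1, frames [2, 7, 5, 9]
5: hit
9: hit
1: miss, evict 2, frames [7, 5, 9, 1]
5: hit
9: hit

{1, 5, 7, 9}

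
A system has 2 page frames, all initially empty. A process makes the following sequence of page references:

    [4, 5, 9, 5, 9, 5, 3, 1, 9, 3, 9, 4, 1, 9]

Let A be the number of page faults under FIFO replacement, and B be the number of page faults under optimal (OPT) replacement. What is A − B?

Under FIFO: F F F . . . F F F F . F F F → 10 faults.
Under OPT: F F F . . . F F . F . F F . → 8 faults.
A − B = 10 − 8 = 2.

2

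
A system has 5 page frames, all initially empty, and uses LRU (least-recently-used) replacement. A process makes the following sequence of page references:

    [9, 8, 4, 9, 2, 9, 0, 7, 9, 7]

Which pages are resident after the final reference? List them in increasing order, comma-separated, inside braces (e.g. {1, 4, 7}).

9 -> fault, frames (9)
8 -> fault, frames (9 8)
4 -> fault, frames (9 8 4)
9 -> hit
2 -> fault, frames (8 4 9 2)
9 -> hit
0 -> fault, frames (8 4 2 9 0)
7 -> fault, evict 8, frames (4 2 9 0 7)
9 -> hit
7 -> hit

{0, 2, 4, 7, 9}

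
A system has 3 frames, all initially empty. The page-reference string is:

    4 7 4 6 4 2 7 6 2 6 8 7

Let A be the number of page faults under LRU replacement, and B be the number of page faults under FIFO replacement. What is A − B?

Under LRU: F F . F . F F F . . F F → 8 faults.
Under FIFO: F F . F . F . . . . F F → 6 faults.
A − B = 8 − 6 = 2.

2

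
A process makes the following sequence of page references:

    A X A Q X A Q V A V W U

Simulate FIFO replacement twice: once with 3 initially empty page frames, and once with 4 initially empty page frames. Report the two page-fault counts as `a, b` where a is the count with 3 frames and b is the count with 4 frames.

3 frames: F F . F . . . F F . F F → 7 faults.
4 frames: F F . F . . . F . . F F → 6 faults.
6 < 7: adding a frame reduced faults, as is typical.

7, 6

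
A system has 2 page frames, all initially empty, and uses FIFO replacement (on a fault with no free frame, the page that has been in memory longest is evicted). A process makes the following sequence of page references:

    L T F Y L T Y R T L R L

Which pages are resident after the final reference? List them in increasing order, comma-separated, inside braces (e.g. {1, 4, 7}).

{L, R}

L: miss, frames [L]
T: miss, frames [L, T]
F: miss, evict L, frames [T, F]
Y: miss, evict T, frames [F, Y]
L: miss, evict F, frames [Y, L]
T: miss, evict Y, frames [L, T]
Y: miss, evict L, frames [T, Y]
R: miss, evict T, frames [Y, R]
T: miss, evict Y, frames [R, T]
L: miss, evict R, frames [T, L]
R: miss, evict T, frames [L, R]
L: hit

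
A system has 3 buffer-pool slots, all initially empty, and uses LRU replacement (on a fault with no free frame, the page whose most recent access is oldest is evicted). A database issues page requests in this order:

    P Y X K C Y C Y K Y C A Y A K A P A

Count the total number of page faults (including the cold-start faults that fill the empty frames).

9

P → miss, frames {P}
Y → miss, frames {P,Y}
X → miss, frames {P,Y,X}
K → miss, evict P, frames {Y,X,K}
C → miss, evict Y, frames {X,K,C}
Y → miss, evict X, frames {K,C,Y}
C → hit
Y → hit
K → hit
Y → hit
C → hit
A → miss, evict K, frames {Y,C,A}
Y → hit
A → hit
K → miss, evict C, frames {Y,A,K}
A → hit
P → miss, evict Y, frames {K,A,P}
A → hit
Page faults: 9.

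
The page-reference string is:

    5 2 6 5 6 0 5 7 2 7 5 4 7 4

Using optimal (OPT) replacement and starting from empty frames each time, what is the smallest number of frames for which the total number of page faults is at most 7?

f=1: 14 faults
f=2: 8 faults
f=3: 6 faults
f=4: 6 faults
f=5: 6 faults
f=6: 6 faults
Smallest f with faults ≤ 7 is 3.

3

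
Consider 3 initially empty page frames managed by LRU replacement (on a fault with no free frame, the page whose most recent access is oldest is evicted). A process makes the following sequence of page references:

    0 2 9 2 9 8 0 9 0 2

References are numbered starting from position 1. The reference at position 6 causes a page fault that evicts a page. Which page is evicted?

pos 1: 0 -> miss, frames (0)
pos 2: 2 -> miss, frames (0 2)
pos 3: 9 -> miss, frames (0 2 9)
pos 4: 2 -> hit
pos 5: 9 -> hit
pos 6: 8 -> miss, evict 0, frames (2 9 8)
At position 6, page 0 is evicted.

0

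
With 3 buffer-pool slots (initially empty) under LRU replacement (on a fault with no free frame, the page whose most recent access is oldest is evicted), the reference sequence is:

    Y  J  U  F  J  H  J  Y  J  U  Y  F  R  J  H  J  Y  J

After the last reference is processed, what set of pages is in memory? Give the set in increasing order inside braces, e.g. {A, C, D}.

Y: miss, frames [Y]
J: miss, frames [Y, J]
U: miss, frames [Y, J, U]
F: miss, evict Y, frames [J, U, F]
J: hit
H: miss, evict U, frames [F, J, H]
J: hit
Y: miss, evict F, frames [H, J, Y]
J: hit
U: miss, evict H, frames [Y, J, U]
Y: hit
F: miss, evict J, frames [U, Y, F]
R: miss, evict U, frames [Y, F, R]
J: miss, evict Y, frames [F, R, J]
H: miss, evict F, frames [R, J, H]
J: hit
Y: miss, evict R, frames [H, J, Y]
J: hit

{H, J, Y}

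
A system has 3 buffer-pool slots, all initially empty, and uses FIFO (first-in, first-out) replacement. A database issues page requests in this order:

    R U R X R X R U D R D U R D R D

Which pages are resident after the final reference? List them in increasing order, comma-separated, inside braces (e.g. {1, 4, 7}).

{D, R, U}

R → fault, frames [R]
U → fault, frames [R, U]
R → hit
X → fault, frames [R, U, X]
R → hit
X → hit
R → hit
U → hit
D → fault, evict R, frames [U, X, D]
R → fault, evict U, frames [X, D, R]
D → hit
U → fault, evict X, frames [D, R, U]
R → hit
D → hit
R → hit
D → hit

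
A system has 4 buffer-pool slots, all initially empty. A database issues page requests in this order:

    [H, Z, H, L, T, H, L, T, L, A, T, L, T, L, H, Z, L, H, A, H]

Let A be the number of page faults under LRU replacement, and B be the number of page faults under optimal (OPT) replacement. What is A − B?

1

Under LRU: F F . F F . . . . F . . . . . F . . F . → 7 faults.
Under OPT: F F . F F . . . . F . . . . . F . . . . → 6 faults.
A − B = 7 − 6 = 1.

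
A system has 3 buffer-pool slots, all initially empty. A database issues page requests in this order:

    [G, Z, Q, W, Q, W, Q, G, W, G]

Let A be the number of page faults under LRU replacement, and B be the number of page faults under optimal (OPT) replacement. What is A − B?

Under LRU: F F F F . . . F . . → 5 faults.
Under OPT: F F F F . . . . . . → 4 faults.
A − B = 5 − 4 = 1.

1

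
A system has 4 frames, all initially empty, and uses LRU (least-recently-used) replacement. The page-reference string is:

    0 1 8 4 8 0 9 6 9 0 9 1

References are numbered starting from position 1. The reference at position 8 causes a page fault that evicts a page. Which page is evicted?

4

pos 1: 0 -> fault, frames [0]
pos 2: 1 -> fault, frames [0, 1]
pos 3: 8 -> fault, frames [0, 1, 8]
pos 4: 4 -> fault, frames [0, 1, 8, 4]
pos 5: 8 -> hit
pos 6: 0 -> hit
pos 7: 9 -> fault, evict 1, frames [4, 8, 0, 9]
pos 8: 6 -> fault, evict 4, frames [8, 0, 9, 6]
At position 8, page 4 is evicted.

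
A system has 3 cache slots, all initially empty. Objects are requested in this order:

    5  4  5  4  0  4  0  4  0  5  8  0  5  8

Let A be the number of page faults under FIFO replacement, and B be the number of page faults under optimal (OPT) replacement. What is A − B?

Under FIFO: F F . . F . . . . . F . F . → 5 faults.
Under OPT: F F . . F . . . . . F . . . → 4 faults.
A − B = 5 − 4 = 1.

1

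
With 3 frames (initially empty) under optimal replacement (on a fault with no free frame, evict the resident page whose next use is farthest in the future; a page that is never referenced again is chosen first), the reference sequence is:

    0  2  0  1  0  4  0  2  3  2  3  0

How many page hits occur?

7

0 -> fault, frames (0)
2 -> fault, frames (0 2)
0 -> hit
1 -> fault, frames (0 2 1)
0 -> hit
4 -> fault, evict 1, frames (0 2 4)
0 -> hit
2 -> hit
3 -> fault, evict 4, frames (0 2 3)
2 -> hit
3 -> hit
0 -> hit
Hits: 7.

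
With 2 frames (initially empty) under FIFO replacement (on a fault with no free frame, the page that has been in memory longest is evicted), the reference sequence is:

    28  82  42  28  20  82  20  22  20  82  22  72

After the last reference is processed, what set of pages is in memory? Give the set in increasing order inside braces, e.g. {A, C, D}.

28: fault, frames {28}
82: fault, frames {28,82}
42: fault, evict 28, frames {82,42}
28: fault, evict 82, frames {42,28}
20: fault, evict 42, frames {28,20}
82: fault, evict 28, frames {20,82}
20: hit
22: fault, evict 20, frames {82,22}
20: fault, evict 82, frames {22,20}
82: fault, evict 22, frames {20,82}
22: fault, evict 20, frames {82,22}
72: fault, evict 82, frames {22,72}

{22, 72}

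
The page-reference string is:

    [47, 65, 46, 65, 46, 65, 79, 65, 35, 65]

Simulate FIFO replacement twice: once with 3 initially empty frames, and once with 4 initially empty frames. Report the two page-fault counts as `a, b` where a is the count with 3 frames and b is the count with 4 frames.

6, 5

3 frames: F F F . . . F . F F → 6 faults.
4 frames: F F F . . . F . F . → 5 faults.
5 < 6: adding a frame reduced faults, as is typical.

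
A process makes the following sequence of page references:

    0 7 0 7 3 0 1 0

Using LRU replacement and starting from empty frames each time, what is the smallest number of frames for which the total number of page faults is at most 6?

2

f=1: 8 faults
f=2: 5 faults
f=3: 4 faults
f=4: 4 faults
Smallest f with faults ≤ 6 is 2.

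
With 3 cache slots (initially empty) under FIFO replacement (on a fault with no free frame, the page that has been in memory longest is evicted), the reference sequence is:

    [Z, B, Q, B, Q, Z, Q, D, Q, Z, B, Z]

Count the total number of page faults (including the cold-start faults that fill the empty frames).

6

Z -> miss, frames (Z)
B -> miss, frames (Z B)
Q -> miss, frames (Z B Q)
B -> hit
Q -> hit
Z -> hit
Q -> hit
D -> miss, evict Z, frames (B Q D)
Q -> hit
Z -> miss, evict B, frames (Q D Z)
B -> miss, evict Q, frames (D Z B)
Z -> hit
Page faults: 6.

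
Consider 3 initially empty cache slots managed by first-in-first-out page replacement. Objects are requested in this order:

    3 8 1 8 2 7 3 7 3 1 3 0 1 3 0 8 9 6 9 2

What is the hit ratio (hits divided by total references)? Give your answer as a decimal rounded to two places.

0.40

3 → fault, frames {3}
8 → fault, frames {3,8}
1 → fault, frames {3,8,1}
8 → hit
2 → fault, evict 3, frames {8,1,2}
7 → fault, evict 8, frames {1,2,7}
3 → fault, evict 1, frames {2,7,3}
7 → hit
3 → hit
1 → fault, evict 2, frames {7,3,1}
3 → hit
0 → fault, evict 7, frames {3,1,0}
1 → hit
3 → hit
0 → hit
8 → fault, evict 3, frames {1,0,8}
9 → fault, evict 1, frames {0,8,9}
6 → fault, evict 0, frames {8,9,6}
9 → hit
2 → fault, evict 8, frames {9,6,2}
Hits: 8 of 20 references → 8/20 = 0.4000.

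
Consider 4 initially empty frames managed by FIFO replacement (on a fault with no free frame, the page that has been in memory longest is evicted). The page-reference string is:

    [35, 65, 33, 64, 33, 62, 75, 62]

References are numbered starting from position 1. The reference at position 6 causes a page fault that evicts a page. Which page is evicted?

35

pos 1: 35 → miss, frames {35}
pos 2: 65 → miss, frames {35,65}
pos 3: 33 → miss, frames {35,65,33}
pos 4: 64 → miss, frames {35,65,33,64}
pos 5: 33 → hit
pos 6: 62 → miss, evict 35, frames {65,33,64,62}
At position 6, page 35 is evicted.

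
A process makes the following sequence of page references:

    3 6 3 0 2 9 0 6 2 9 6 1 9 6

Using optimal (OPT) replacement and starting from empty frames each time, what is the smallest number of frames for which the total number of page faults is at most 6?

f=1: 14 faults
f=2: 10 faults
f=3: 7 faults
f=4: 6 faults
f=5: 6 faults
f=6: 6 faults
Smallest f with faults ≤ 6 is 4.

4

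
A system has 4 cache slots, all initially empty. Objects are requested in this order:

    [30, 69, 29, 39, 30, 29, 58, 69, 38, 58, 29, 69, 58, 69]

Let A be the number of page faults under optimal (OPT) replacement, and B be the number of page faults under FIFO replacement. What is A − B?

-1

Under OPT: F F F F . . F . F . . . . . → 6 faults.
Under FIFO: F F F F . . F . F . . F . . → 7 faults.
A − B = 6 − 7 = -1.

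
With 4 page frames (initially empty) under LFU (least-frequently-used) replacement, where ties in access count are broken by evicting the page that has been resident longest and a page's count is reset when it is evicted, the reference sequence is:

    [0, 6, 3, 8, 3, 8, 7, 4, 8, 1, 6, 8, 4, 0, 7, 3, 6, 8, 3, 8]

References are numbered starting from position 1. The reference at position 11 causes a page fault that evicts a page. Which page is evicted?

pos 1: 0 → miss, frames (0)
pos 2: 6 → miss, frames (0 6)
pos 3: 3 → miss, frames (0 6 3)
pos 4: 8 → miss, frames (0 6 3 8)
pos 5: 3 → hit
pos 6: 8 → hit
pos 7: 7 → miss, evict 0, frames (6 3 8 7)
pos 8: 4 → miss, evict 6, frames (3 8 7 4)
pos 9: 8 → hit
pos 10: 1 → miss, evict 7, frames (3 8 4 1)
pos 11: 6 → miss, evict 4, frames (3 8 1 6)
At position 11, page 4 is evicted.

4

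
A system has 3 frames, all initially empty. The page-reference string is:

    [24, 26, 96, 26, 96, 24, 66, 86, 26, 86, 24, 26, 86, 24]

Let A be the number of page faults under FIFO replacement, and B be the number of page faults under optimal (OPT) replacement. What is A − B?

2

Under FIFO: F F F . . . F F F . F . . . → 7 faults.
Under OPT: F F F . . . F F . . . . . . → 5 faults.
A − B = 7 − 5 = 2.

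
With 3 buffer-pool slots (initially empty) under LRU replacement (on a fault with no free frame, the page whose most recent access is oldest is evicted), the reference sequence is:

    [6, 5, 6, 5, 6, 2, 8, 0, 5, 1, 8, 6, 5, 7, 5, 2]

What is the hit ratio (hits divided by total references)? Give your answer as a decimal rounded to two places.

0.25

6: fault, frames {6}
5: fault, frames {6,5}
6: hit
5: hit
6: hit
2: fault, frames {5,6,2}
8: fault, evict 5, frames {6,2,8}
0: fault, evict 6, frames {2,8,0}
5: fault, evict 2, frames {8,0,5}
1: fault, evict 8, frames {0,5,1}
8: fault, evict 0, frames {5,1,8}
6: fault, evict 5, frames {1,8,6}
5: fault, evict 1, frames {8,6,5}
7: fault, evict 8, frames {6,5,7}
5: hit
2: fault, evict 6, frames {7,5,2}
Hits: 4 of 16 references → 4/16 = 0.2500.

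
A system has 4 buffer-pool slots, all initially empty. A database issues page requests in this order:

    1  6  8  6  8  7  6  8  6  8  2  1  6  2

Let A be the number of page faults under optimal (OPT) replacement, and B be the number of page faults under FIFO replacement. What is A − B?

Under OPT: F F F . . F . . . . F . . . → 5 faults.
Under FIFO: F F F . . F . . . . F F F . → 7 faults.
A − B = 5 − 7 = -2.

-2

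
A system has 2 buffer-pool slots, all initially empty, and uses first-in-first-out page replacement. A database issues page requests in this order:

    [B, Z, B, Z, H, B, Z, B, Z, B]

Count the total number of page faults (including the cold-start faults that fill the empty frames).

5

B → miss, frames {B}
Z → miss, frames {B,Z}
B → hit
Z → hit
H → miss, evict B, frames {Z,H}
B → miss, evict Z, frames {H,B}
Z → miss, evict H, frames {B,Z}
B → hit
Z → hit
B → hit
Page faults: 5.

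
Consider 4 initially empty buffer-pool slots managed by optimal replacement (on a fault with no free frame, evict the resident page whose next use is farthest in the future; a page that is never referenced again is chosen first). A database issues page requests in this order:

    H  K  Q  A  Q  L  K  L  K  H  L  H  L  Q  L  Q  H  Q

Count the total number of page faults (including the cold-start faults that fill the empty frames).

5

H → miss, frames (H)
K → miss, frames (H K)
Q → miss, frames (H K Q)
A → miss, frames (H K Q A)
Q → hit
L → miss, evict A, frames (H K Q L)
K → hit
L → hit
K → hit
H → hit
L → hit
H → hit
L → hit
Q → hit
L → hit
Q → hit
H → hit
Q → hit
Page faults: 5.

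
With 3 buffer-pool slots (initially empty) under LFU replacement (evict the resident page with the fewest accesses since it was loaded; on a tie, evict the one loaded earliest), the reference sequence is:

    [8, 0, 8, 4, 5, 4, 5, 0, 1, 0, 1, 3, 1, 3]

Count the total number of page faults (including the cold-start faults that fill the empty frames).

8: fault, frames (8)
0: fault, frames (8 0)
8: hit
4: fault, frames (8 0 4)
5: fault, evict 0, frames (8 4 5)
4: hit
5: hit
0: fault, evict 8, frames (4 5 0)
1: fault, evict 0, frames (4 5 1)
0: fault, evict 1, frames (4 5 0)
1: fault, evict 0, frames (4 5 1)
3: fault, evict 1, frames (4 5 3)
1: fault, evict 3, frames (4 5 1)
3: fault, evict 1, frames (4 5 3)
Page faults: 11.

11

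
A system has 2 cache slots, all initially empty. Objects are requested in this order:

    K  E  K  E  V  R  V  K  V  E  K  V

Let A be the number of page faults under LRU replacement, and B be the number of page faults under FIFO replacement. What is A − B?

Under LRU: F F . . F F . F . F F F → 8 faults.
Under FIFO: F F . . F F . F F F F F → 9 faults.
A − B = 8 − 9 = -1.

-1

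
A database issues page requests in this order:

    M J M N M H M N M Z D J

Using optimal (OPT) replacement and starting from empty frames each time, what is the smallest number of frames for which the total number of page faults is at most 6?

f=1: 12 faults
f=2: 8 faults
f=3: 7 faults
f=4: 6 faults
f=5: 6 faults
f=6: 6 faults
Smallest f with faults ≤ 6 is 4.

4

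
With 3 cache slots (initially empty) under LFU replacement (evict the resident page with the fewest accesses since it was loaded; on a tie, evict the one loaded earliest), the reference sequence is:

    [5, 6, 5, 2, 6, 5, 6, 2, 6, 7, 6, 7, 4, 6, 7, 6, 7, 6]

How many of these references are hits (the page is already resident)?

5 -> fault, frames (5)
6 -> fault, frames (5 6)
5 -> hit
2 -> fault, frames (5 6 2)
6 -> hit
5 -> hit
6 -> hit
2 -> hit
6 -> hit
7 -> fault, evict 2, frames (5 6 7)
6 -> hit
7 -> hit
4 -> fault, evict 7, frames (5 6 4)
6 -> hit
7 -> fault, evict 4, frames (5 6 7)
6 -> hit
7 -> hit
6 -> hit
Hits: 12.

12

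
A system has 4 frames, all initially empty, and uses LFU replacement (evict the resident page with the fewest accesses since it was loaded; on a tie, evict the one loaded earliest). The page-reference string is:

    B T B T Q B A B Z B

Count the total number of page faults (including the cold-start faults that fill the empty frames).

B: fault, frames (B)
T: fault, frames (B T)
B: hit
T: hit
Q: fault, frames (B T Q)
B: hit
A: fault, frames (B T Q A)
B: hit
Z: fault, evict Q, frames (B T A Z)
B: hit
Page faults: 5.

5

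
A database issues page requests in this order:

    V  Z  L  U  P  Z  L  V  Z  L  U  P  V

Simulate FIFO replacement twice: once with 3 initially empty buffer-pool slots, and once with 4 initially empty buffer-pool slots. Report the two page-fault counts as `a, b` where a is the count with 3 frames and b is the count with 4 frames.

3 frames: F F F F F F F F . . F F . → 10 faults.
4 frames: F F F F F . . F F F F F F → 11 faults.
11 > 10: adding a frame increased faults — Belady's anomaly.

10, 11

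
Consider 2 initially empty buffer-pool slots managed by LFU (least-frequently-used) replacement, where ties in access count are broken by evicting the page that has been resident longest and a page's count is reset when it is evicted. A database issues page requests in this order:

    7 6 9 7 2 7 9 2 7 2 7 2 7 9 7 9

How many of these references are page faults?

8

7 → fault, frames {7}
6 → fault, frames {7,6}
9 → fault, evict 7, frames {6,9}
7 → fault, evict 6, frames {9,7}
2 → fault, evict 9, frames {7,2}
7 → hit
9 → fault, evict 2, frames {7,9}
2 → fault, evict 9, frames {7,2}
7 → hit
2 → hit
7 → hit
2 → hit
7 → hit
9 → fault, evict 2, frames {7,9}
7 → hit
9 → hit
Page faults: 8.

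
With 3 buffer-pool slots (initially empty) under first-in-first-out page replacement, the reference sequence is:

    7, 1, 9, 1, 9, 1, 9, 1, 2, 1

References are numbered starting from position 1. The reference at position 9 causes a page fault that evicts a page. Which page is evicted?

pos 1: 7 → miss, frames [7]
pos 2: 1 → miss, frames [7, 1]
pos 3: 9 → miss, frames [7, 1, 9]
pos 4: 1 → hit
pos 5: 9 → hit
pos 6: 1 → hit
pos 7: 9 → hit
pos 8: 1 → hit
pos 9: 2 → miss, evict 7, frames [1, 9, 2]
At position 9, page 7 is evicted.

7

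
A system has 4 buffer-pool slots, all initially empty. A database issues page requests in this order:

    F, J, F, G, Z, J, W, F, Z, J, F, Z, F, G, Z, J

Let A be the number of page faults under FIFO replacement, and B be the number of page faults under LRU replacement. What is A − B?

2

Under FIFO: F F . F F . F F . F . . . F F . → 9 faults.
Under LRU: F F . F F . F F . . . . . F . . → 7 faults.
A − B = 9 − 7 = 2.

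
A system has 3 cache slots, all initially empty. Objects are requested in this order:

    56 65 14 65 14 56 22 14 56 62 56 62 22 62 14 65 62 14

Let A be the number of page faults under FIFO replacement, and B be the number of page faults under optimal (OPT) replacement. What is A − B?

Under FIFO: F F F . . . F . F F . . . . F F . . → 8 faults.
Under OPT: F F F . . . F . . F . . . . F F . . → 7 faults.
A − B = 8 − 7 = 1.

1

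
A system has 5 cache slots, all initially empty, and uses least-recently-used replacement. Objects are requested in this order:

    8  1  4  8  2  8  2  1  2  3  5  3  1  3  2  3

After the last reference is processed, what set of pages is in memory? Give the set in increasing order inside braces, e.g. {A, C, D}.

{1, 2, 3, 5, 8}

8 -> fault, frames {8}
1 -> fault, frames {8,1}
4 -> fault, frames {8,1,4}
8 -> hit
2 -> fault, frames {1,4,8,2}
8 -> hit
2 -> hit
1 -> hit
2 -> hit
3 -> fault, frames {4,8,1,2,3}
5 -> fault, evict 4, frames {8,1,2,3,5}
3 -> hit
1 -> hit
3 -> hit
2 -> hit
3 -> hit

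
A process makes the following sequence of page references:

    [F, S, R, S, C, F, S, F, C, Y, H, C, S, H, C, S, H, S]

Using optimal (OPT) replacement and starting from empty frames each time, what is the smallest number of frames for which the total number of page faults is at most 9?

3

f=1: 18 faults
f=2: 11 faults
f=3: 6 faults
f=4: 6 faults
f=5: 6 faults
f=6: 6 faults
Smallest f with faults ≤ 9 is 3.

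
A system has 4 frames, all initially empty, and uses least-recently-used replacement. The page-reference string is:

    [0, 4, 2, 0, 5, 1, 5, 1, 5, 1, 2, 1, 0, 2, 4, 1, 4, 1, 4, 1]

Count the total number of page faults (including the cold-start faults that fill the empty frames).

0: miss, frames [0]
4: miss, frames [0, 4]
2: miss, frames [0, 4, 2]
0: hit
5: miss, frames [4, 2, 0, 5]
1: miss, evict 4, frames [2, 0, 5, 1]
5: hit
1: hit
5: hit
1: hit
2: hit
1: hit
0: hit
2: hit
4: miss, evict 5, frames [1, 0, 2, 4]
1: hit
4: hit
1: hit
4: hit
1: hit
Page faults: 6.

6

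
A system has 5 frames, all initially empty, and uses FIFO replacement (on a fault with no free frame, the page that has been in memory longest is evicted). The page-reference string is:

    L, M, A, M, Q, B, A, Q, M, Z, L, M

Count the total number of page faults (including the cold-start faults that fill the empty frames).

L: fault, frames {L}
M: fault, frames {L,M}
A: fault, frames {L,M,A}
M: hit
Q: fault, frames {L,M,A,Q}
B: fault, frames {L,M,A,Q,B}
A: hit
Q: hit
M: hit
Z: fault, evict L, frames {M,A,Q,B,Z}
L: fault, evict M, frames {A,Q,B,Z,L}
M: fault, evict A, frames {Q,B,Z,L,M}
Page faults: 8.

8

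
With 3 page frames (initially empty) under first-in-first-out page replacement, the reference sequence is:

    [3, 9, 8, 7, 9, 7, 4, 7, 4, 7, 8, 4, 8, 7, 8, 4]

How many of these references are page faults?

3 -> miss, frames [3]
9 -> miss, frames [3, 9]
8 -> miss, frames [3, 9, 8]
7 -> miss, evict 3, frames [9, 8, 7]
9 -> hit
7 -> hit
4 -> miss, evict 9, frames [8, 7, 4]
7 -> hit
4 -> hit
7 -> hit
8 -> hit
4 -> hit
8 -> hit
7 -> hit
8 -> hit
4 -> hit
Page faults: 5.

5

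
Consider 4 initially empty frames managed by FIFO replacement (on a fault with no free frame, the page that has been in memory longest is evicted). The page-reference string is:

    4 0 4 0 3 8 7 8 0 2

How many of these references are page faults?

6

4: fault, frames (4)
0: fault, frames (4 0)
4: hit
0: hit
3: fault, frames (4 0 3)
8: fault, frames (4 0 3 8)
7: fault, evict 4, frames (0 3 8 7)
8: hit
0: hit
2: fault, evict 0, frames (3 8 7 2)
Page faults: 6.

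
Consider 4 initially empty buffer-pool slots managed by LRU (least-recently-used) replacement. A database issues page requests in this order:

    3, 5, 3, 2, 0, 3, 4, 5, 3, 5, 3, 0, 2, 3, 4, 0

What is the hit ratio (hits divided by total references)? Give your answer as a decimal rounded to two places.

3 → fault, frames [3]
5 → fault, frames [3, 5]
3 → hit
2 → fault, frames [5, 3, 2]
0 → fault, frames [5, 3, 2, 0]
3 → hit
4 → fault, evict 5, frames [2, 0, 3, 4]
5 → fault, evict 2, frames [0, 3, 4, 5]
3 → hit
5 → hit
3 → hit
0 → hit
2 → fault, evict 4, frames [5, 3, 0, 2]
3 → hit
4 → fault, evict 5, frames [0, 2, 3, 4]
0 → hit
Hits: 8 of 16 references → 8/16 = 0.5000.

0.50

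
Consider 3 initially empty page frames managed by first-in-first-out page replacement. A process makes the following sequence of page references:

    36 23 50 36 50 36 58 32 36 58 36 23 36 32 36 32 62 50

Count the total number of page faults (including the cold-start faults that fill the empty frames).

36: miss, frames [36]
23: miss, frames [36, 23]
50: miss, frames [36, 23, 50]
36: hit
50: hit
36: hit
58: miss, evict 36, frames [23, 50, 58]
32: miss, evict 23, frames [50, 58, 32]
36: miss, evict 50, frames [58, 32, 36]
58: hit
36: hit
23: miss, evict 58, frames [32, 36, 23]
36: hit
32: hit
36: hit
32: hit
62: miss, evict 32, frames [36, 23, 62]
50: miss, evict 36, frames [23, 62, 50]
Page faults: 9.

9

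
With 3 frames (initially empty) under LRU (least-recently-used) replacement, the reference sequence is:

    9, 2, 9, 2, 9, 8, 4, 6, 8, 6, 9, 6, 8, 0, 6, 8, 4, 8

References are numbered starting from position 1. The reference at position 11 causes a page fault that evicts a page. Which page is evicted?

pos 1: 9: miss, frames (9)
pos 2: 2: miss, frames (9 2)
pos 3: 9: hit
pos 4: 2: hit
pos 5: 9: hit
pos 6: 8: miss, frames (2 9 8)
pos 7: 4: miss, evict 2, frames (9 8 4)
pos 8: 6: miss, evict 9, frames (8 4 6)
pos 9: 8: hit
pos 10: 6: hit
pos 11: 9: miss, evict 4, frames (8 6 9)
At position 11, page 4 is evicted.

4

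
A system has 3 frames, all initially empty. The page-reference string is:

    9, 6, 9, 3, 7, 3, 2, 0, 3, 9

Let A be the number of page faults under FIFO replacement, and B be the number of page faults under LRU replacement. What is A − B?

1

Under FIFO: F F . F F . F F F F → 8 faults.
Under LRU: F F . F F . F F . F → 7 faults.
A − B = 8 − 7 = 1.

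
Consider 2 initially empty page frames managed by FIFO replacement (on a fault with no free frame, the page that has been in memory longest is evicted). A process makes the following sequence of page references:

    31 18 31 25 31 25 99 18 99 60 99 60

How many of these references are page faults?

31: fault, frames (31)
18: fault, frames (31 18)
31: hit
25: fault, evict 31, frames (18 25)
31: fault, evict 18, frames (25 31)
25: hit
99: fault, evict 25, frames (31 99)
18: fault, evict 31, frames (99 18)
99: hit
60: fault, evict 99, frames (18 60)
99: fault, evict 18, frames (60 99)
60: hit
Page faults: 8.

8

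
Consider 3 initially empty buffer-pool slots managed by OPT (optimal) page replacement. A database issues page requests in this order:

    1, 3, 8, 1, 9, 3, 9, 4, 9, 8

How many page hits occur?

5

1 -> fault, frames {1}
3 -> fault, frames {1,3}
8 -> fault, frames {1,3,8}
1 -> hit
9 -> fault, evict 1, frames {3,8,9}
3 -> hit
9 -> hit
4 -> fault, evict 3, frames {8,9,4}
9 -> hit
8 -> hit
Hits: 5.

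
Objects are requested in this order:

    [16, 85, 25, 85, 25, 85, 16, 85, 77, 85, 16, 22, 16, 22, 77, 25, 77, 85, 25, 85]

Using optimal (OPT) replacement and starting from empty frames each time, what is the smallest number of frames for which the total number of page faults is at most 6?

f=1: 20 faults
f=2: 10 faults
f=3: 7 faults
f=4: 6 faults
f=5: 5 faults
Smallest f with faults ≤ 6 is 4.

4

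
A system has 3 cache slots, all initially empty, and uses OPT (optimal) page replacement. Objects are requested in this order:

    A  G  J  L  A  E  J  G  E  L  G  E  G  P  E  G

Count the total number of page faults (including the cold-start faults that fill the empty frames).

A -> miss, frames (A)
G -> miss, frames (A G)
J -> miss, frames (A G J)
L -> miss, evict G, frames (A J L)
A -> hit
E -> miss, evict A, frames (J L E)
J -> hit
G -> miss, evict J, frames (L E G)
E -> hit
L -> hit
G -> hit
E -> hit
G -> hit
P -> miss, evict L, frames (E G P)
E -> hit
G -> hit
Page faults: 7.

7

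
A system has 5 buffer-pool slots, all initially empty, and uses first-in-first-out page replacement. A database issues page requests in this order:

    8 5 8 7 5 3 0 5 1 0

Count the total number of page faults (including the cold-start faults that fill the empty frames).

6

8 → miss, frames [8]
5 → miss, frames [8, 5]
8 → hit
7 → miss, frames [8, 5, 7]
5 → hit
3 → miss, frames [8, 5, 7, 3]
0 → miss, frames [8, 5, 7, 3, 0]
5 → hit
1 → miss, evict 8, frames [5, 7, 3, 0, 1]
0 → hit
Page faults: 6.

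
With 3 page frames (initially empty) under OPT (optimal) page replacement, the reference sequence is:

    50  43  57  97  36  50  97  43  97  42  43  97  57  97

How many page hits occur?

50 → fault, frames (50)
43 → fault, frames (50 43)
57 → fault, frames (50 43 57)
97 → fault, evict 57, frames (50 43 97)
36 → fault, evict 43, frames (50 97 36)
50 → hit
97 → hit
43 → fault, evict 36, frames (50 97 43)
97 → hit
42 → fault, evict 50, frames (97 43 42)
43 → hit
97 → hit
57 → fault, evict 42, frames (97 43 57)
97 → hit
Hits: 6.

6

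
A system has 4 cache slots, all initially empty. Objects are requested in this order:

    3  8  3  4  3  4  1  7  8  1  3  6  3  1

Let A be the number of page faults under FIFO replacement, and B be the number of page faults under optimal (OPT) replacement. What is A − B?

Under FIFO: F F . F . . F F . . F F . . → 7 faults.
Under OPT: F F . F . . F F . . . F . . → 6 faults.
A − B = 7 − 6 = 1.

1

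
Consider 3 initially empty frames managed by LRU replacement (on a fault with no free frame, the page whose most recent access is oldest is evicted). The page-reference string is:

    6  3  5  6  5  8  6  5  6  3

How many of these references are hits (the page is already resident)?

6 → fault, frames {6}
3 → fault, frames {6,3}
5 → fault, frames {6,3,5}
6 → hit
5 → hit
8 → fault, evict 3, frames {6,5,8}
6 → hit
5 → hit
6 → hit
3 → fault, evict 8, frames {5,6,3}
Hits: 5.

5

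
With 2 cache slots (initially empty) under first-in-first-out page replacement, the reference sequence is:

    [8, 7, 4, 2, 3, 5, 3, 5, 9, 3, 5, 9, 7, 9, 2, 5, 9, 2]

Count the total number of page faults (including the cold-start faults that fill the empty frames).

8 -> miss, frames [8]
7 -> miss, frames [8, 7]
4 -> miss, evict 8, frames [7, 4]
2 -> miss, evict 7, frames [4, 2]
3 -> miss, evict 4, frames [2, 3]
5 -> miss, evict 2, frames [3, 5]
3 -> hit
5 -> hit
9 -> miss, evict 3, frames [5, 9]
3 -> miss, evict 5, frames [9, 3]
5 -> miss, evict 9, frames [3, 5]
9 -> miss, evict 3, frames [5, 9]
7 -> miss, evict 5, frames [9, 7]
9 -> hit
2 -> miss, evict 9, frames [7, 2]
5 -> miss, evict 7, frames [2, 5]
9 -> miss, evict 2, frames [5, 9]
2 -> miss, evict 5, frames [9, 2]
Page faults: 15.

15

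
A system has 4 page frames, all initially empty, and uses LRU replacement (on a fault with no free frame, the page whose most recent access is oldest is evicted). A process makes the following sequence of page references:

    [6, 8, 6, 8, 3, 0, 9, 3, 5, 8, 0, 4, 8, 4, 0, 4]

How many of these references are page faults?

6 -> miss, frames [6]
8 -> miss, frames [6, 8]
6 -> hit
8 -> hit
3 -> miss, frames [6, 8, 3]
0 -> miss, frames [6, 8, 3, 0]
9 -> miss, evict 6, frames [8, 3, 0, 9]
3 -> hit
5 -> miss, evict 8, frames [0, 9, 3, 5]
8 -> miss, evict 0, frames [9, 3, 5, 8]
0 -> miss, evict 9, frames [3, 5, 8, 0]
4 -> miss, evict 3, frames [5, 8, 0, 4]
8 -> hit
4 -> hit
0 -> hit
4 -> hit
Page faults: 9.

9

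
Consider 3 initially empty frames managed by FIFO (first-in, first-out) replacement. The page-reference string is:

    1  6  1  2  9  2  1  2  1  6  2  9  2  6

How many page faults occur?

1 -> miss, frames [1]
6 -> miss, frames [1, 6]
1 -> hit
2 -> miss, frames [1, 6, 2]
9 -> miss, evict 1, frames [6, 2, 9]
2 -> hit
1 -> miss, evict 6, frames [2, 9, 1]
2 -> hit
1 -> hit
6 -> miss, evict 2, frames [9, 1, 6]
2 -> miss, evict 9, frames [1, 6, 2]
9 -> miss, evict 1, frames [6, 2, 9]
2 -> hit
6 -> hit
Page faults: 8.

8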